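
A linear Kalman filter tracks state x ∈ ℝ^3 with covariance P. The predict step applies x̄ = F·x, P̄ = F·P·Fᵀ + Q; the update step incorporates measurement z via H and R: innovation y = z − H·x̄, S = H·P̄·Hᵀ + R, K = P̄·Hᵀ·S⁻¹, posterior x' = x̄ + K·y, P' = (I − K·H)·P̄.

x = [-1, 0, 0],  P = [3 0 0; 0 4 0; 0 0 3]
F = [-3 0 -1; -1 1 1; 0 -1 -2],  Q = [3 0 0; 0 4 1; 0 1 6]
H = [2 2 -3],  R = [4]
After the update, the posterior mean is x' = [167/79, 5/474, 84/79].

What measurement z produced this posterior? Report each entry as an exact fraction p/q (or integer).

z = [1]

x̄ = F·x = [3, 1, 0]
P̄ = F·P·Fᵀ + Q = [33 6 6; 6 14 -9; 6 -9 22]
S = H·P̄·Hᵀ + R = [474]
K = P̄·Hᵀ·S⁻¹ = [10/79; 67/474; -12/79]
x' − x̄ = [-70/79, -469/474, 84/79] = K·y
y = (KᵀK)⁻¹·Kᵀ·(x' − x̄) = [-7]
z = y + H·x̄ = [-7] + [8] = [1]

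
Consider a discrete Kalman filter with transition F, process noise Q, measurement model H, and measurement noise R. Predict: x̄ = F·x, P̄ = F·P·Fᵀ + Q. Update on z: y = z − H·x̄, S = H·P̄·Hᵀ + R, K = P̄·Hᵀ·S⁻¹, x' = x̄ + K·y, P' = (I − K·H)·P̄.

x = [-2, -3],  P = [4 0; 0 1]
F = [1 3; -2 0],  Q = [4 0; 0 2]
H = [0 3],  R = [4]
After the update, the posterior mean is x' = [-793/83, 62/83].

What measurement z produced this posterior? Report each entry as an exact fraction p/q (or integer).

z = [2]

x̄ = F·x = [-11, 4]
P̄ = F·P·Fᵀ + Q = [17 -8; -8 18]
S = H·P̄·Hᵀ + R = [166]
K = P̄·Hᵀ·S⁻¹ = [-12/83; 27/83]
x' − x̄ = [120/83, -270/83] = K·y
y = (KᵀK)⁻¹·Kᵀ·(x' − x̄) = [-10]
z = y + H·x̄ = [-10] + [12] = [2]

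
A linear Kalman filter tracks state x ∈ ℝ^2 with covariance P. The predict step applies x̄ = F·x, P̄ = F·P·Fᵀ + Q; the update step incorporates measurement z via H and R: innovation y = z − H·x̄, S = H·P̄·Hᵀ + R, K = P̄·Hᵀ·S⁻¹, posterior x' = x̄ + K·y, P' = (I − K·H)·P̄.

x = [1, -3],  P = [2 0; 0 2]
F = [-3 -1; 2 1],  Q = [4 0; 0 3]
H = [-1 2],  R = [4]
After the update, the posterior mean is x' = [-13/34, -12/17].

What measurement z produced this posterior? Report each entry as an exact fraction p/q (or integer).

x̄ = F·x = [0, -1]
P̄ = F·P·Fᵀ + Q = [24 -14; -14 13]
S = H·P̄·Hᵀ + R = [136]
K = P̄·Hᵀ·S⁻¹ = [-13/34; 5/17]
x' − x̄ = [-13/34, 5/17] = K·y
y = (KᵀK)⁻¹·Kᵀ·(x' − x̄) = [1]
z = y + H·x̄ = [1] + [-2] = [-1]

z = [-1]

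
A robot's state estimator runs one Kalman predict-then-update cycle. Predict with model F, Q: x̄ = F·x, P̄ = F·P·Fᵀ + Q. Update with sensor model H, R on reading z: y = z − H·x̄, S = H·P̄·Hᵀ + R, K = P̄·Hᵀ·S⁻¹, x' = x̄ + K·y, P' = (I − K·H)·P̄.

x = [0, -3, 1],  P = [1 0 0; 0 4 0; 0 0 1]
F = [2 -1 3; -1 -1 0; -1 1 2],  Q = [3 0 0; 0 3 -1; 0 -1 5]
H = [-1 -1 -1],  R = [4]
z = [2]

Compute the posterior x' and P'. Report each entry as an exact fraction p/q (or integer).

x̄ = F·x = [6, 3, -1]
P̄ = F·P·Fᵀ + Q = [20 2 0; 2 8 -4; 0 -4 14]
y = z − H·x̄ = [10]
S = H·P̄·Hᵀ + R = [42]
K = P̄·Hᵀ·S⁻¹ = [-11/21; -1/7; -5/21]
x' = x̄ + K·y = [16/21, 11/7, -71/21]
P' = (I − K·H)·P̄ = [178/21 -8/7 -110/21; -8/7 50/7 -38/7; -110/21 -38/7 244/21]

x' = [16/21, 11/7, -71/21]
P' = [178/21 -8/7 -110/21; -8/7 50/7 -38/7; -110/21 -38/7 244/21]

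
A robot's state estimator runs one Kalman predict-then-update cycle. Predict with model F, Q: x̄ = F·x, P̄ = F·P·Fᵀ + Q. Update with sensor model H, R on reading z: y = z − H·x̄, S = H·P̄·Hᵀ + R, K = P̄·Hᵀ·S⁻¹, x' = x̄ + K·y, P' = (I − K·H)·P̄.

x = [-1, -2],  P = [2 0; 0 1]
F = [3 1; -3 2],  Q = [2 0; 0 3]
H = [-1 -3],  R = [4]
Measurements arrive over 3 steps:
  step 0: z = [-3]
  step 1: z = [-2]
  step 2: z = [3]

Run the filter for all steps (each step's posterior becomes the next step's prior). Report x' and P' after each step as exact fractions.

step 0: x̄ = F·x = [-5, -1]
step 0: P̄ = F·P·Fᵀ + Q = [21 -16; -16 25]
step 0: y = z − H·x̄ = [-11]
step 0: S = H·P̄·Hᵀ + R = [154]
step 0: K = P̄·Hᵀ·S⁻¹ = [27/154; -59/154]
step 0: x' = x̄ + K·y = [-97/14, 45/14]
step 0: P' = (I − K·H)·P̄ = [2505/154 -871/154; -871/154 369/154]
step 1: x̄ = F·x = [-123/7, 381/14]
step 1: P̄ = F·P·Fᵀ + Q = [818/7 -1110/7; -1110/7 34935/154]
step 1: y = z − H·x̄ = [869/14]
step 1: S = H·P̄·Hᵀ + R = [186507/154]
step 1: K = P̄·Hᵀ·S⁻¹ = [55264/186507; -1165/2703]
step 1: x' = x̄ + K·y = [153121/186507, 1247/2703]
step 1: P' = (I − K·H)·P̄ = [1962794/186507 -10550/2703; -10550/2703 1690/901]
step 2: x̄ = F·x = [181802/62169, -95759/62169]
step 2: P̄ = F·P·Fᵀ + Q = [1557810/20723 -2127704/20723; -2127704/20723 3151043/20723]
step 2: y = z − H·x̄ = [81032/62169]
step 2: S = H·P̄·Hᵀ + R = [17233865/20723]
step 2: K = P̄·Hᵀ·S⁻¹ = [4825302/17233865; -1465085/3446773]
step 2: x' = x̄ + K·y = [170060078/51701595, -7218683/3446773]
step 2: P' = (I − K·H)·P̄ = [171961002/17233865 -12750814/3446773; -12750814/3446773 6203718/3446773]

step 0: x' = [-97/14, 45/14], P' = [2505/154 -871/154; -871/154 369/154]
step 1: x' = [153121/186507, 1247/2703], P' = [1962794/186507 -10550/2703; -10550/2703 1690/901]
step 2: x' = [170060078/51701595, -7218683/3446773], P' = [171961002/17233865 -12750814/3446773; -12750814/3446773 6203718/3446773]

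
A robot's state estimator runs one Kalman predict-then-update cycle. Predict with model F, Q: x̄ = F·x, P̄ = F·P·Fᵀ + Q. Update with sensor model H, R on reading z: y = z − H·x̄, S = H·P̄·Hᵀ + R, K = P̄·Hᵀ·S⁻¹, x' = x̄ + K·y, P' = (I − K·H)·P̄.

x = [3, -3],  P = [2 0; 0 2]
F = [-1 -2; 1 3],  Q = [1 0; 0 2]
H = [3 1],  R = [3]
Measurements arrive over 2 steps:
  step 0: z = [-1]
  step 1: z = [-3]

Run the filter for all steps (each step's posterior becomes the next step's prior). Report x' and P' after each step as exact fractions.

step 0: x̄ = F·x = [3, -6]
step 0: P̄ = F·P·Fᵀ + Q = [11 -14; -14 22]
step 0: y = z − H·x̄ = [-4]
step 0: S = H·P̄·Hᵀ + R = [40]
step 0: K = P̄·Hᵀ·S⁻¹ = [19/40; -1/2]
step 0: x' = x̄ + K·y = [11/10, -4]
step 0: P' = (I − K·H)·P̄ = [79/40 -9/2; -9/2 12]
step 1: x̄ = F·x = [69/10, -109/10]
step 1: P̄ = F·P·Fᵀ + Q = [1319/40 -2059/40; -2059/40 3399/40]
step 1: y = z − H·x̄ = [-64/5]
step 1: S = H·P̄·Hᵀ + R = [759/10]
step 1: K = P̄·Hᵀ·S⁻¹ = [949/1518; -463/506]
step 1: x' = x̄ + K·y = [-1673/1518, 411/506]
step 1: P' = (I − K·H)·P̄ = [2513/759 -4077/506; -4077/506 5421/253]

step 0: x' = [11/10, -4], P' = [79/40 -9/2; -9/2 12]
step 1: x' = [-1673/1518, 411/506], P' = [2513/759 -4077/506; -4077/506 5421/253]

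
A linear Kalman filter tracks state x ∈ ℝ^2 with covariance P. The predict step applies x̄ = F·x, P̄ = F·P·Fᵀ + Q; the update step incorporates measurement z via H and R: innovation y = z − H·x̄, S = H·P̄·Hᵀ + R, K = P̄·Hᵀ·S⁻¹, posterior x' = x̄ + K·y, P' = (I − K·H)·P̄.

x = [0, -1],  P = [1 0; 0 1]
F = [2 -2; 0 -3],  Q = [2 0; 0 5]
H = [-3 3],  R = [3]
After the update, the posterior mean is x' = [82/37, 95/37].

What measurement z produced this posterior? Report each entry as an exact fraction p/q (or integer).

z = [1]

x̄ = F·x = [2, 3]
P̄ = F·P·Fᵀ + Q = [10 6; 6 14]
S = H·P̄·Hᵀ + R = [111]
K = P̄·Hᵀ·S⁻¹ = [-4/37; 8/37]
x' − x̄ = [8/37, -16/37] = K·y
y = (KᵀK)⁻¹·Kᵀ·(x' − x̄) = [-2]
z = y + H·x̄ = [-2] + [3] = [1]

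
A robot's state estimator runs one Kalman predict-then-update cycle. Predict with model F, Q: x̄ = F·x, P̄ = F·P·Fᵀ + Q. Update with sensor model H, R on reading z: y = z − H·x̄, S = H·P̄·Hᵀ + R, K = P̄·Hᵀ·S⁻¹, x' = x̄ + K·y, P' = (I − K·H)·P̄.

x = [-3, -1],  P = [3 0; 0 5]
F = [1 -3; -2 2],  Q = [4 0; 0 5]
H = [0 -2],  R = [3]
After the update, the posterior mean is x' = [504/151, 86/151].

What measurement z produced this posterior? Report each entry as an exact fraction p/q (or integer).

x̄ = F·x = [0, 4]
P̄ = F·P·Fᵀ + Q = [52 -36; -36 37]
S = H·P̄·Hᵀ + R = [151]
K = P̄·Hᵀ·S⁻¹ = [72/151; -74/151]
x' − x̄ = [504/151, -518/151] = K·y
y = (KᵀK)⁻¹·Kᵀ·(x' − x̄) = [7]
z = y + H·x̄ = [7] + [-8] = [-1]

z = [-1]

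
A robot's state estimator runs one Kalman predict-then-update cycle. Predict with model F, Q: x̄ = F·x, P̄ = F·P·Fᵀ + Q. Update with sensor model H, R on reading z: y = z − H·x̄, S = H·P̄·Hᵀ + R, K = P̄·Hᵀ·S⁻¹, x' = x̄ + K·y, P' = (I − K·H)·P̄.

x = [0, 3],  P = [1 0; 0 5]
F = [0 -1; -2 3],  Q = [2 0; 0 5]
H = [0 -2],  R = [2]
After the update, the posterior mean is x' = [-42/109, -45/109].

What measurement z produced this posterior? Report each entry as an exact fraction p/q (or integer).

z = [1]

x̄ = F·x = [-3, 9]
P̄ = F·P·Fᵀ + Q = [7 -15; -15 54]
S = H·P̄·Hᵀ + R = [218]
K = P̄·Hᵀ·S⁻¹ = [15/109; -54/109]
x' − x̄ = [285/109, -1026/109] = K·y
y = (KᵀK)⁻¹·Kᵀ·(x' − x̄) = [19]
z = y + H·x̄ = [19] + [-18] = [1]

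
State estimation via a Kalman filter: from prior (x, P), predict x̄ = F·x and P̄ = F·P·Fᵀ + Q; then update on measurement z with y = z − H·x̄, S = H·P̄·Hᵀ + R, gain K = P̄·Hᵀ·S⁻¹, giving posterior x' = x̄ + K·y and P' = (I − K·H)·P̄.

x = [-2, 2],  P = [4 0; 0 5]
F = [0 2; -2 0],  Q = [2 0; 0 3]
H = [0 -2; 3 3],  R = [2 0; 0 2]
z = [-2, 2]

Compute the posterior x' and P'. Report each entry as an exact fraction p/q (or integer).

x̄ = F·x = [4, 4]
P̄ = F·P·Fᵀ + Q = [22 0; 0 19]
y = z − H·x̄ = [6, -22]
S = H·P̄·Hᵀ + R = [78 -114; -114 371]
K = P̄·Hᵀ·S⁻¹ = [1254/2657 858/2657; -3800/7971 19/2657]
x' = x̄ + K·y = [-724/2657, 2610/2657]
P' = (I − K·H)·P̄ = [1826/2657 -1254/2657; -1254/2657 3800/7971]

x' = [-724/2657, 2610/2657]
P' = [1826/2657 -1254/2657; -1254/2657 3800/7971]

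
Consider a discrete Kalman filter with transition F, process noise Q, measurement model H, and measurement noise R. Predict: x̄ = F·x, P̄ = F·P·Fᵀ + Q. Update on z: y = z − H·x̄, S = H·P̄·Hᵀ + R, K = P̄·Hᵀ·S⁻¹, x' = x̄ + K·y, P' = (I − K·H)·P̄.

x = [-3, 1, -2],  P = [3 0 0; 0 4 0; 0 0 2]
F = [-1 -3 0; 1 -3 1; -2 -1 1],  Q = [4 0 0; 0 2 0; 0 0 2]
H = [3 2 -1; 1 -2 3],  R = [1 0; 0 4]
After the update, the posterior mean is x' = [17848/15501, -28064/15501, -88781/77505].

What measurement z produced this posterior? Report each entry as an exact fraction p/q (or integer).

z = [1, 1]

x̄ = F·x = [0, -8, 3]
P̄ = F·P·Fᵀ + Q = [43 33 18; 33 43 8; 18 8 20]
S = H·P̄·Hᵀ + R = [836 -27; -27 279]
K = P̄·Hᵀ·S⁻¹ = [1116/5167 6139/46503; 1080/5167 -3893/46503; 1736/25835 53182/232515]
x' − x̄ = [17848/15501, 95944/15501, -321296/77505] = K·y
y = (KᵀK)⁻¹·Kᵀ·(x' − x̄) = [20, -24]
z = y + H·x̄ = [20, -24] + [-19, 25] = [1, 1]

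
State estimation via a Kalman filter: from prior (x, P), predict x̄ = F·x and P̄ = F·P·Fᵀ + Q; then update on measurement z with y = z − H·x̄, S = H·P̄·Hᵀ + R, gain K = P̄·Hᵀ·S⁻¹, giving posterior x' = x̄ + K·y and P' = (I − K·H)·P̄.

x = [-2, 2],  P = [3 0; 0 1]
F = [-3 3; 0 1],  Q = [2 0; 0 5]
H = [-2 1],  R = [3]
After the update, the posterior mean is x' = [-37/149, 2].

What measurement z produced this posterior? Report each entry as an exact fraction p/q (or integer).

z = [3]

x̄ = F·x = [12, 2]
P̄ = F·P·Fᵀ + Q = [38 3; 3 6]
S = H·P̄·Hᵀ + R = [149]
K = P̄·Hᵀ·S⁻¹ = [-73/149; 0]
x' − x̄ = [-1825/149, 0] = K·y
y = (KᵀK)⁻¹·Kᵀ·(x' − x̄) = [25]
z = y + H·x̄ = [25] + [-22] = [3]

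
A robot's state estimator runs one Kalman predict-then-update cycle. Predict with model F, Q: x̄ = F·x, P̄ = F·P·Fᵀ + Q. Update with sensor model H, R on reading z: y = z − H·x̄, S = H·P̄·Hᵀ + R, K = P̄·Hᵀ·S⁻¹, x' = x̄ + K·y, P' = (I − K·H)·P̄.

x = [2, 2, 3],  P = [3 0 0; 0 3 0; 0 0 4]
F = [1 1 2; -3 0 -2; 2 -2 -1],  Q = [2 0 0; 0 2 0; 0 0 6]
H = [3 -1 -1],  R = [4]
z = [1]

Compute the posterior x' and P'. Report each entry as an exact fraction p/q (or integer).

x̄ = F·x = [10, -12, -3]
P̄ = F·P·Fᵀ + Q = [24 -25 -8; -25 45 -10; -8 -10 34]
y = z − H·x̄ = [-44]
S = H·P̄·Hᵀ + R = [477]
K = P̄·Hᵀ·S⁻¹ = [35/159; -110/477; -16/159]
x' = x̄ + K·y = [50/159, -884/477, 227/159]
P' = (I − K·H)·P̄ = [47/53 -125/159 136/53; -125/159 9365/477 -3350/159; 136/53 -3350/159 1546/53]

x' = [50/159, -884/477, 227/159]
P' = [47/53 -125/159 136/53; -125/159 9365/477 -3350/159; 136/53 -3350/159 1546/53]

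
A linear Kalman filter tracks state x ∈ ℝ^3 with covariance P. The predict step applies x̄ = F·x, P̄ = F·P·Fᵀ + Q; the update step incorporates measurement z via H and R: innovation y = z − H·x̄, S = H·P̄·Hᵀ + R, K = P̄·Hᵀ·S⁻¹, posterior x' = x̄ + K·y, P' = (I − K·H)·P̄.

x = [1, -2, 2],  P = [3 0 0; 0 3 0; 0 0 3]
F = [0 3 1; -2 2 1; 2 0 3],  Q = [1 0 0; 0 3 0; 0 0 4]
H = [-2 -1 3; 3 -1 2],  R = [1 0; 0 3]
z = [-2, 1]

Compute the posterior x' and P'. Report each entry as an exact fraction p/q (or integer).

x' = [161144/236327, 69913/33761, 16962/33761]
P' = [64249/236327 35871/33761 16197/33761; 35871/33761 60126/4823 23169/4823; 16197/33761 23169/4823 9525/4823]

x̄ = F·x = [-4, -4, 8]
P̄ = F·P·Fᵀ + Q = [31 21 9; 21 30 -3; 9 -3 43]
y = z − H·x̄ = [-38, -7]
S = H·P̄·Hᵀ + R = [536 141; 141 478]
K = P̄·Hᵀ·S⁻¹ = [-39458/236327 56136/236327; -6075/33761 3699/33761; 5448/33761 6586/33761]
x' = x̄ + K·y = [161144/236327, 69913/33761, 16962/33761]
P' = (I − K·H)·P̄ = [64249/236327 35871/33761 16197/33761; 35871/33761 60126/4823 23169/4823; 16197/33761 23169/4823 9525/4823]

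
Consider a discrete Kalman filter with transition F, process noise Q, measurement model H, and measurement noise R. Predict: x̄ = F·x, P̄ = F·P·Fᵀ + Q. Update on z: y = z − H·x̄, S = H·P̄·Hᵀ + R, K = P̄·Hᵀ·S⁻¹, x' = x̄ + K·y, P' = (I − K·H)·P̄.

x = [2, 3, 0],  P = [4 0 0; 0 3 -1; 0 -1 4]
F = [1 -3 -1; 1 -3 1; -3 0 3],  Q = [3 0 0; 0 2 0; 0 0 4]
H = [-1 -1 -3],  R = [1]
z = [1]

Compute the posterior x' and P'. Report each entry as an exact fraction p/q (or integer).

x' = [-2506/389, -2439/778, 1107/389]
P' = [12350/389 9824/389 -7389/389; 9824/389 24045/778 -7266/389; -7389/389 -7266/389 4922/389]

x̄ = F·x = [-7, -7, -6]
P̄ = F·P·Fᵀ + Q = [32 27 -15; 27 43 9; -15 9 76]
y = z − H·x̄ = [-31]
S = H·P̄·Hᵀ + R = [778]
K = P̄·Hᵀ·S⁻¹ = [-7/389; -97/778; -111/389]
x' = x̄ + K·y = [-2506/389, -2439/778, 1107/389]
P' = (I − K·H)·P̄ = [12350/389 9824/389 -7389/389; 9824/389 24045/778 -7266/389; -7389/389 -7266/389 4922/389]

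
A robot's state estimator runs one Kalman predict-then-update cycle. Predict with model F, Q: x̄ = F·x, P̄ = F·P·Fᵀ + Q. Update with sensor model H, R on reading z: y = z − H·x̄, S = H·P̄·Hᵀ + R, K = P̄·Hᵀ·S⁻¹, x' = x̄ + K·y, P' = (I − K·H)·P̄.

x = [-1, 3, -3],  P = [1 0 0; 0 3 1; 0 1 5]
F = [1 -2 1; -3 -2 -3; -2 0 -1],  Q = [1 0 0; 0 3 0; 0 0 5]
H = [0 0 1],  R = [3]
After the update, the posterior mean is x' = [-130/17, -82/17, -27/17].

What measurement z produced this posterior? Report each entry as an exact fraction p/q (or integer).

z = [-3]

x̄ = F·x = [-10, 6, 5]
P̄ = F·P·Fᵀ + Q = [15 -2 -5; -2 81 23; -5 23 14]
S = H·P̄·Hᵀ + R = [17]
K = P̄·Hᵀ·S⁻¹ = [-5/17; 23/17; 14/17]
x' − x̄ = [40/17, -184/17, -112/17] = K·y
y = (KᵀK)⁻¹·Kᵀ·(x' − x̄) = [-8]
z = y + H·x̄ = [-8] + [5] = [-3]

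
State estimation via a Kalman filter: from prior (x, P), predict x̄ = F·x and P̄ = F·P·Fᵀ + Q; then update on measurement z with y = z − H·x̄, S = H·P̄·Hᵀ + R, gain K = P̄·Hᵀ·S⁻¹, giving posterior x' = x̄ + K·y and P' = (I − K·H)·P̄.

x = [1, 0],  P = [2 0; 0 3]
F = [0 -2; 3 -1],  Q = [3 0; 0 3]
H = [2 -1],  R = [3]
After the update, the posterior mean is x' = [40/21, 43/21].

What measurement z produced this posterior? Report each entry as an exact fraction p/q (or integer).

z = [2]

x̄ = F·x = [0, 3]
P̄ = F·P·Fᵀ + Q = [15 6; 6 24]
S = H·P̄·Hᵀ + R = [63]
K = P̄·Hᵀ·S⁻¹ = [8/21; -4/21]
x' − x̄ = [40/21, -20/21] = K·y
y = (KᵀK)⁻¹·Kᵀ·(x' − x̄) = [5]
z = y + H·x̄ = [5] + [-3] = [2]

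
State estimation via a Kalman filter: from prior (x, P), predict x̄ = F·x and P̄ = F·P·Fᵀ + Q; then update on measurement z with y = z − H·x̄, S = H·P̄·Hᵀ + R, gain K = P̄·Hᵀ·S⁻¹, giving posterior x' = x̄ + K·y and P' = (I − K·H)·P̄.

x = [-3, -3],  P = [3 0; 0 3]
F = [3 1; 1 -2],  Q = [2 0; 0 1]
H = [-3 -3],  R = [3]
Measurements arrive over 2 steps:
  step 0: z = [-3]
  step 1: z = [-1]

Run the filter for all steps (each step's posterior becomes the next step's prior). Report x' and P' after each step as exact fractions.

step 0: x' = [-906/163, 1059/163], P' = [1541/163 -1506/163; -1506/163 1525/163]
step 1: x' = [192607/116317, -158572/116317], P' = [182667/116317 -166880/116317; -166880/116317 189811/116317]

step 0: x̄ = F·x = [-12, 3]
step 0: P̄ = F·P·Fᵀ + Q = [32 3; 3 16]
step 0: y = z − H·x̄ = [-30]
step 0: S = H·P̄·Hᵀ + R = [489]
step 0: K = P̄·Hᵀ·S⁻¹ = [-35/163; -19/163]
step 0: x' = x̄ + K·y = [-906/163, 1059/163]
step 0: P' = (I − K·H)·P̄ = [1541/163 -1506/163; -1506/163 1525/163]
step 1: x̄ = F·x = [-1659/163, -3024/163]
step 1: P̄ = F·P·Fᵀ + Q = [6684/163 9103/163; 9103/163 13828/163]
step 1: y = z − H·x̄ = [-14212/163]
step 1: S = H·P̄·Hᵀ + R = [348951/163]
step 1: K = P̄·Hᵀ·S⁻¹ = [-15787/116317; -22931/116317]
step 1: x' = x̄ + K·y = [192607/116317, -158572/116317]
step 1: P' = (I − K·H)·P̄ = [182667/116317 -166880/116317; -166880/116317 189811/116317]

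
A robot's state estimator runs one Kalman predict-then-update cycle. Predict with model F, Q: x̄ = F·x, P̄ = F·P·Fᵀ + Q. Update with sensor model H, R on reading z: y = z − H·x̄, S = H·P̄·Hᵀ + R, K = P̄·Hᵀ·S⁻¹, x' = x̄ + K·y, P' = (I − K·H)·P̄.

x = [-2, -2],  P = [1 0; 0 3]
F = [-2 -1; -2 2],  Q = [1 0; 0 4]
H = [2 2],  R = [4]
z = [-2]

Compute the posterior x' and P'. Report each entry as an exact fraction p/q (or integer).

x̄ = F·x = [6, 0]
P̄ = F·P·Fᵀ + Q = [8 -2; -2 20]
y = z − H·x̄ = [-14]
S = H·P̄·Hᵀ + R = [100]
K = P̄·Hᵀ·S⁻¹ = [3/25; 9/25]
x' = x̄ + K·y = [108/25, -126/25]
P' = (I − K·H)·P̄ = [164/25 -158/25; -158/25 176/25]

x' = [108/25, -126/25]
P' = [164/25 -158/25; -158/25 176/25]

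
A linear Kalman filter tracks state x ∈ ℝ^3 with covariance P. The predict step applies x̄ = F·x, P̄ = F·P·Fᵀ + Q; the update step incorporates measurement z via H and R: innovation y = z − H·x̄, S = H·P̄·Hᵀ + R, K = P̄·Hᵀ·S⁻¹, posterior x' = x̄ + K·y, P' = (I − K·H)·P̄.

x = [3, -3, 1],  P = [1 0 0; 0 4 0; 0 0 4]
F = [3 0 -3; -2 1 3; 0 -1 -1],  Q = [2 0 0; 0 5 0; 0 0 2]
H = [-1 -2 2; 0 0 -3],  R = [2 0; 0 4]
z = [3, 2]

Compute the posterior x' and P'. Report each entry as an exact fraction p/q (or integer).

x' = [8317/2059, -7978/2059, -882/2059]
P' = [57750/2059 -29734/2059 -152/2059; -29734/2059 16859/2059 736/2059; -152/2059 736/2059 740/2059]

x̄ = F·x = [6, -6, 2]
P̄ = F·P·Fᵀ + Q = [47 -42 12; -42 49 -16; 12 -16 10]
y = z − H·x̄ = [-7, 8]
S = H·P̄·Hᵀ + R = [197 -120; -120 94]
K = P̄·Hᵀ·S⁻¹ = [707/2059 114/2059; -1256/2059 -552/2059; 80/2059 -555/2059]
x' = x̄ + K·y = [8317/2059, -7978/2059, -882/2059]
P' = (I − K·H)·P̄ = [57750/2059 -29734/2059 -152/2059; -29734/2059 16859/2059 736/2059; -152/2059 736/2059 740/2059]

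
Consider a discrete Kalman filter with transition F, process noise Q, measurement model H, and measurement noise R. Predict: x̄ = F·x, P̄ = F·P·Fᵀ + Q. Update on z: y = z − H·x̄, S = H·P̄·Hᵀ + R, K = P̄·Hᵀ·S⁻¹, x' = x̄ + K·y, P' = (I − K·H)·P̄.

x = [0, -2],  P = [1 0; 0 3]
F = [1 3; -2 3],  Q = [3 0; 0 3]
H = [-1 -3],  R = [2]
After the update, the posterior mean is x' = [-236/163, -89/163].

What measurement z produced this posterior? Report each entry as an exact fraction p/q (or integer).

x̄ = F·x = [-6, -6]
P̄ = F·P·Fᵀ + Q = [31 25; 25 34]
S = H·P̄·Hᵀ + R = [489]
K = P̄·Hᵀ·S⁻¹ = [-106/489; -127/489]
x' − x̄ = [742/163, 889/163] = K·y
y = (KᵀK)⁻¹·Kᵀ·(x' − x̄) = [-21]
z = y + H·x̄ = [-21] + [24] = [3]

z = [3]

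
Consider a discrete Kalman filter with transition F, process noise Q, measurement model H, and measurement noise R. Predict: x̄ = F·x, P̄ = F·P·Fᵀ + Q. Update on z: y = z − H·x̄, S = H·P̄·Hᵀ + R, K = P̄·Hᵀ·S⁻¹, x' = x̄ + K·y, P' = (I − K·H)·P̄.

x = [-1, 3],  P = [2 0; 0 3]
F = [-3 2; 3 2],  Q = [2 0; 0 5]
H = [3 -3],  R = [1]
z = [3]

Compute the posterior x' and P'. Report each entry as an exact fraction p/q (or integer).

x̄ = F·x = [9, 3]
P̄ = F·P·Fᵀ + Q = [32 -6; -6 35]
y = z − H·x̄ = [-15]
S = H·P̄·Hᵀ + R = [712]
K = P̄·Hᵀ·S⁻¹ = [57/356; -123/712]
x' = x̄ + K·y = [2349/356, 3981/712]
P' = (I − K·H)·P̄ = [2447/178 4875/356; 4875/356 9791/712]

x' = [2349/356, 3981/712]
P' = [2447/178 4875/356; 4875/356 9791/712]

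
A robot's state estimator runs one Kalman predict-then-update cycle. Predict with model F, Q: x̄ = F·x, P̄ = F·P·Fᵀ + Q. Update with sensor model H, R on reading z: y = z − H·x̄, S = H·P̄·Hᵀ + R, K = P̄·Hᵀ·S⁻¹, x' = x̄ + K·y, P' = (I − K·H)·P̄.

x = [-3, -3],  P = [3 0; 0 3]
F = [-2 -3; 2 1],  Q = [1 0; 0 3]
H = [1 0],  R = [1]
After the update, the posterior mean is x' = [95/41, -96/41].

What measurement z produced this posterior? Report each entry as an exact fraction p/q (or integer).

x̄ = F·x = [15, -9]
P̄ = F·P·Fᵀ + Q = [40 -21; -21 18]
S = H·P̄·Hᵀ + R = [41]
K = P̄·Hᵀ·S⁻¹ = [40/41; -21/41]
x' − x̄ = [-520/41, 273/41] = K·y
y = (KᵀK)⁻¹·Kᵀ·(x' − x̄) = [-13]
z = y + H·x̄ = [-13] + [15] = [2]

z = [2]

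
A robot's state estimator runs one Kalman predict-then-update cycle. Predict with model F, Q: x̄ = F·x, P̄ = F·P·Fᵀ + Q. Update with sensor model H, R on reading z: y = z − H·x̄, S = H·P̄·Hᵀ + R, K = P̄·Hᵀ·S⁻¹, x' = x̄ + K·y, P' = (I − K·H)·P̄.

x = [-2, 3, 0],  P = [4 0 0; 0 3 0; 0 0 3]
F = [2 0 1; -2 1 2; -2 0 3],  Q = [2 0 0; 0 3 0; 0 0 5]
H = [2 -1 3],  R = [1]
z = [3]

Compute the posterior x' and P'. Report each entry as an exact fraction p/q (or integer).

x' = [-342/101, 803/101, 596/101]
P' = [5402/303 -1506/101 -1699/101; -1506/101 2666/101 1898/101; -1699/101 1898/101 1776/101]

x̄ = F·x = [-4, 7, 4]
P̄ = F·P·Fᵀ + Q = [21 -10 -7; -10 34 34; -7 34 48]
y = z − H·x̄ = [6]
S = H·P̄·Hᵀ + R = [303]
K = P̄·Hᵀ·S⁻¹ = [31/303; 16/101; 32/101]
x' = x̄ + K·y = [-342/101, 803/101, 596/101]
P' = (I − K·H)·P̄ = [5402/303 -1506/101 -1699/101; -1506/101 2666/101 1898/101; -1699/101 1898/101 1776/101]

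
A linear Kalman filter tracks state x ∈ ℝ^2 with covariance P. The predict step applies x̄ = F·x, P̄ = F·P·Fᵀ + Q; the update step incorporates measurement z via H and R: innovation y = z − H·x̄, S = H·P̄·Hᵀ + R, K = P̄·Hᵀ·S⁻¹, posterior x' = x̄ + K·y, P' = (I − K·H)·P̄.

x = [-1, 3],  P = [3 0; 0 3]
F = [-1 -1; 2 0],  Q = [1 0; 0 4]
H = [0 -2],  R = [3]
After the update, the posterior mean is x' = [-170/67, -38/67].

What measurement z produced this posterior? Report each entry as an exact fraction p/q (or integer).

z = [1]

x̄ = F·x = [-2, -2]
P̄ = F·P·Fᵀ + Q = [7 -6; -6 16]
S = H·P̄·Hᵀ + R = [67]
K = P̄·Hᵀ·S⁻¹ = [12/67; -32/67]
x' − x̄ = [-36/67, 96/67] = K·y
y = (KᵀK)⁻¹·Kᵀ·(x' − x̄) = [-3]
z = y + H·x̄ = [-3] + [4] = [1]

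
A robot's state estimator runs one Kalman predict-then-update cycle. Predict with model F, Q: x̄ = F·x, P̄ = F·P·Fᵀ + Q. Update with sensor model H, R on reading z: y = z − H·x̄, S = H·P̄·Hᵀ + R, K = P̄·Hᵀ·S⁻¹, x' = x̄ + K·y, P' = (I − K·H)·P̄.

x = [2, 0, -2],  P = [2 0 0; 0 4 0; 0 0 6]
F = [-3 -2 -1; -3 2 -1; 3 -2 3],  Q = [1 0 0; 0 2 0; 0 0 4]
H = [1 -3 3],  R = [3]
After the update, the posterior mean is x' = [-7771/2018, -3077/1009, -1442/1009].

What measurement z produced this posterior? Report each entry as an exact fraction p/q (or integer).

x̄ = F·x = [-4, -4, 0]
P̄ = F·P·Fᵀ + Q = [41 8 -20; 8 42 -52; -20 -52 92]
S = H·P̄·Hᵀ + R = [2018]
K = P̄·Hᵀ·S⁻¹ = [-43/2018; -137/1009; 206/1009]
x' − x̄ = [301/2018, 959/1009, -1442/1009] = K·y
y = (KᵀK)⁻¹·Kᵀ·(x' − x̄) = [-7]
z = y + H·x̄ = [-7] + [8] = [1]

z = [1]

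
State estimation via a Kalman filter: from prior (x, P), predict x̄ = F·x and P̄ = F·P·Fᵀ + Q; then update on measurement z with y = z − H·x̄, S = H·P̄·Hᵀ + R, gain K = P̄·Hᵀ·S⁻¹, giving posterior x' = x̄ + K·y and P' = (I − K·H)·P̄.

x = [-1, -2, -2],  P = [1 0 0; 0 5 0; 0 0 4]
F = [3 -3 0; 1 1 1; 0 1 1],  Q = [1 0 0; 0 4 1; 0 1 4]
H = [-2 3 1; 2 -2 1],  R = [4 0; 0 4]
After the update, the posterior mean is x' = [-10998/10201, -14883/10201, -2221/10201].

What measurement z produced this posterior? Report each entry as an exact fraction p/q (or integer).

z = [-2, 1]

x̄ = F·x = [3, -5, -4]
P̄ = F·P·Fᵀ + Q = [55 -12 -15; -12 14 10; -15 10 13]
S = H·P̄·Hᵀ + R = [627 -401; -401 289]
K = P̄·Hᵀ·S⁻¹ = [595/10201 5026/10201; 2561/10201 2071/10201; 3130/10201 3037/10201]
x' − x̄ = [-41601/10201, 36122/10201, 38583/10201] = K·y
y = (KᵀK)⁻¹·Kᵀ·(x' − x̄) = [23, -11]
z = y + H·x̄ = [23, -11] + [-25, 12] = [-2, 1]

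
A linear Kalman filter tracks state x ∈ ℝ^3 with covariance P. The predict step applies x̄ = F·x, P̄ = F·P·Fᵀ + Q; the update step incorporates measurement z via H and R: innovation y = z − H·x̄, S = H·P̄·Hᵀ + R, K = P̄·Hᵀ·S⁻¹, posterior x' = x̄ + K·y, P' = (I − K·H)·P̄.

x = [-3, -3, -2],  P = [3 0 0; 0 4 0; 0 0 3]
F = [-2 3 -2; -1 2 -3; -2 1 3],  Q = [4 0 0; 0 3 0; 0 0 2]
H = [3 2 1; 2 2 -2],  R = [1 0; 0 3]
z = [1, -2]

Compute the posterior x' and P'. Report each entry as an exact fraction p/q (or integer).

x' = [-57626/268283, 158871/536566, 554403/536566]
P' = [327162/268283 -416293/268283 -93907/268283; -416293/268283 1161179/536566 207735/536566; -93907/268283 207735/536566 288835/536566]

x̄ = F·x = [1, 3, -3]
P̄ = F·P·Fᵀ + Q = [64 48 6; 48 49 -13; 6 -13 45]
y = z − H·x̄ = [-5, -16]
S = H·P̄·Hᵀ + R = [1378 972; 972 1075]
K = P̄·Hᵀ·S⁻¹ = [54993/268283 3184/268283; 32335/536566 40286/268283; 140863/536566 -89638/268283]
x' = x̄ + K·y = [-57626/268283, 158871/536566, 554403/536566]
P' = (I − K·H)·P̄ = [327162/268283 -416293/268283 -93907/268283; -416293/268283 1161179/536566 207735/536566; -93907/268283 207735/536566 288835/536566]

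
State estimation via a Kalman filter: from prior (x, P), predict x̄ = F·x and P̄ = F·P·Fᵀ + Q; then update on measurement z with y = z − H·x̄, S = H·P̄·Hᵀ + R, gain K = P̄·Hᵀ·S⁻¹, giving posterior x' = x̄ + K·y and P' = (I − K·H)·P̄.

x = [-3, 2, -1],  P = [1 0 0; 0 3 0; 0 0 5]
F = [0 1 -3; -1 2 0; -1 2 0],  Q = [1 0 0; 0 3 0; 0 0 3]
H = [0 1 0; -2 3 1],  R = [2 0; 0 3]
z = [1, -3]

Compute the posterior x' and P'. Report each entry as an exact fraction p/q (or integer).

x' = [18799/3737, 5771/3737, 9326/3737]
P' = [28757/3737 11344/3737 18604/3737; 11344/3737 6110/3737 4652/3737; 18604/3737 4652/3737 23663/3737]

x̄ = F·x = [5, 7, 7]
P̄ = F·P·Fᵀ + Q = [49 6 6; 6 16 13; 6 13 16]
y = z − H·x̄ = [-6, -21]
S = H·P̄·Hᵀ + R = [18 49; 49 341]
K = P̄·Hᵀ·S⁻¹ = [5672/3737 -1626/3737; 3055/3737 98/3737; 2326/3737 137/3737]
x' = x̄ + K·y = [18799/3737, 5771/3737, 9326/3737]
P' = (I − K·H)·P̄ = [28757/3737 11344/3737 18604/3737; 11344/3737 6110/3737 4652/3737; 18604/3737 4652/3737 23663/3737]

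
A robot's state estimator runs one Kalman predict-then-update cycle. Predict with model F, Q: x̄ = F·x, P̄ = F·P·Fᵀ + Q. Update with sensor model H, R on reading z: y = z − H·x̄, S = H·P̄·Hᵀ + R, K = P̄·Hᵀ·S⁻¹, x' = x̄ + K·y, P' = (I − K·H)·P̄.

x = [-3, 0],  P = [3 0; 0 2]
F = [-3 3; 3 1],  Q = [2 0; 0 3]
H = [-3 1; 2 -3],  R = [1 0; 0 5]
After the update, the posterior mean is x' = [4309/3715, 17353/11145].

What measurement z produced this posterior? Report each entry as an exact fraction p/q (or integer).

x̄ = F·x = [9, -9]
P̄ = F·P·Fᵀ + Q = [47 -21; -21 32]
S = H·P̄·Hᵀ + R = [582 -609; -609 733]
K = P̄·Hᵀ·S⁻¹ = [-7711/18575 -2428/18575; -14407/55725 -7487/18575]
x' − x̄ = [-29126/3715, 117658/11145] = K·y
y = (KᵀK)⁻¹·Kᵀ·(x' − x̄) = [34, -48]
z = y + H·x̄ = [34, -48] + [-36, 45] = [-2, -3]

z = [-2, -3]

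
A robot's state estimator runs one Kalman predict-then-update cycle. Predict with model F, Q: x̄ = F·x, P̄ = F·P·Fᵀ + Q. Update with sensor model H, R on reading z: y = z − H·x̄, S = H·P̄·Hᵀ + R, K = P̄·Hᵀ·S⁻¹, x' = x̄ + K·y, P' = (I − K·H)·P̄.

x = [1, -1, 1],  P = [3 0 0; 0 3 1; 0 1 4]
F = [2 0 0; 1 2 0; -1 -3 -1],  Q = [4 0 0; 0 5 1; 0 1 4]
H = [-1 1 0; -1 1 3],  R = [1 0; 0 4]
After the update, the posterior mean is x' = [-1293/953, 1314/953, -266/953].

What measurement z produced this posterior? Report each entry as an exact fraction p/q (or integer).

z = [3, 2]

x̄ = F·x = [2, -1, 1]
P̄ = F·P·Fᵀ + Q = [16 6 -6; 6 20 -22; -6 -22 44]
S = H·P̄·Hᵀ + R = [25 -24; -24 328]
K = P̄·Hᵀ·S⁻¹ = [-494/953 -235/1906; 418/953 -241/1906; -308/953 629/1906]
x' − x̄ = [-3199/953, 2267/953, -1219/953] = K·y
y = (KᵀK)⁻¹·Kᵀ·(x' − x̄) = [6, 2]
z = y + H·x̄ = [6, 2] + [-3, 0] = [3, 2]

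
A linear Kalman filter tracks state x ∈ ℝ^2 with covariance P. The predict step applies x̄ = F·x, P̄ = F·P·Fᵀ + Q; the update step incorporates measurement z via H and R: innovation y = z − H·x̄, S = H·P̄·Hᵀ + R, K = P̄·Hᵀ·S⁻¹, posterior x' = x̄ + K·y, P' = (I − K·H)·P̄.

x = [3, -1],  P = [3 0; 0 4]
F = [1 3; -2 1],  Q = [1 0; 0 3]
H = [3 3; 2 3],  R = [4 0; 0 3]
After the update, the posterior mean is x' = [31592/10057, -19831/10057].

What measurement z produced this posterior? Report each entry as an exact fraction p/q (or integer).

x̄ = F·x = [0, -7]
P̄ = F·P·Fᵀ + Q = [40 6; 6 19]
S = H·P̄·Hᵀ + R = [643 501; 501 406]
K = P̄·Hᵀ·S⁻¹ = [6930/10057 -6124/10057; -4119/10057 6792/10057]
x' − x̄ = [31592/10057, 50568/10057] = K·y
y = (KᵀK)⁻¹·Kᵀ·(x' − x̄) = [24, 22]
z = y + H·x̄ = [24, 22] + [-21, -21] = [3, 1]

z = [3, 1]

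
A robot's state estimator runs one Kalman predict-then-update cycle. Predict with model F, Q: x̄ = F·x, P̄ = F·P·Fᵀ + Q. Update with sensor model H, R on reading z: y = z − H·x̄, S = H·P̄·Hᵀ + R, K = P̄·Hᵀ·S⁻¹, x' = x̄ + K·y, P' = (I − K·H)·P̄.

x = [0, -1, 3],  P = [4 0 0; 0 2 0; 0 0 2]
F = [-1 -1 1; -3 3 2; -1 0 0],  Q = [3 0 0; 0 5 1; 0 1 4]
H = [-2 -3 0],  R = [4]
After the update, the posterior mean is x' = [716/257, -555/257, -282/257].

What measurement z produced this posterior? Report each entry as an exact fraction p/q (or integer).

x̄ = F·x = [4, 3, 0]
P̄ = F·P·Fᵀ + Q = [11 10 4; 10 67 13; 4 13 8]
S = H·P̄·Hᵀ + R = [771]
K = P̄·Hᵀ·S⁻¹ = [-52/771; -221/771; -47/771]
x' − x̄ = [-312/257, -1326/257, -282/257] = K·y
y = (KᵀK)⁻¹·Kᵀ·(x' − x̄) = [18]
z = y + H·x̄ = [18] + [-17] = [1]

z = [1]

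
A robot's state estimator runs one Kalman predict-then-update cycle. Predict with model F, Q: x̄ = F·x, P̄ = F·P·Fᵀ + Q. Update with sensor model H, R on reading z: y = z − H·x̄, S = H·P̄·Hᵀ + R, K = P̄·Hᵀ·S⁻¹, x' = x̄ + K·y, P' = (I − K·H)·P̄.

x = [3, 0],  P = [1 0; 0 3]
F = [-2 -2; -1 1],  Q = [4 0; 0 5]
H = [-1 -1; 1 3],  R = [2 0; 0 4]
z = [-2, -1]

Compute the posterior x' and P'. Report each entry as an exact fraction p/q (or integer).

x̄ = F·x = [-6, -3]
P̄ = F·P·Fᵀ + Q = [20 -4; -4 9]
y = z − H·x̄ = [-11, 14]
S = H·P̄·Hᵀ + R = [23 -31; -31 81]
K = P̄·Hᵀ·S⁻¹ = [-524/451 -156/451; 14/41 17/41]
x' = x̄ + K·y = [874/451, -39/41]
P' = (I − K·H)·P̄ = [1884/451 -76/41; -76/41 48/41]

x' = [874/451, -39/41]
P' = [1884/451 -76/41; -76/41 48/41]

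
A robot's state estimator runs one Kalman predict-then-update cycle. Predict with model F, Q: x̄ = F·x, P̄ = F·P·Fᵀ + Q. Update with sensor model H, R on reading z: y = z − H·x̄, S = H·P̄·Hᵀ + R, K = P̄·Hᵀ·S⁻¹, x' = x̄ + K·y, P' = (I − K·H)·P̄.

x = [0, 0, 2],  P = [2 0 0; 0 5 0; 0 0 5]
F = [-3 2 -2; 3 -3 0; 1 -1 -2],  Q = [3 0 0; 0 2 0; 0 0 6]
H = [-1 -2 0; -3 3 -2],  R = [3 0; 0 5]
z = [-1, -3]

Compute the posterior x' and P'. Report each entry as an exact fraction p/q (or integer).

x' = [153221/187811, -471/14447, 31873/187811]
P' = [350846/187811 -11281/14447 -658361/187811; -11281/14447 15035/14447 36019/14447; -658361/187811 36019/14447 1724647/187811]

x̄ = F·x = [-4, 0, -4]
P̄ = F·P·Fᵀ + Q = [61 -48 4; -48 65 21; 4 21 33]
y = z − H·x̄ = [-5, -23]
S = H·P̄·Hᵀ + R = [132 -259; -259 1931]
K = P̄·Hᵀ·S⁻¹ = [-19180/187811 -35155/187811; -6263/14447 1382/14447; -92711/187811 -13894/187811]
x' = x̄ + K·y = [153221/187811, -471/14447, 31873/187811]
P' = (I − K·H)·P̄ = [350846/187811 -11281/14447 -658361/187811; -11281/14447 15035/14447 36019/14447; -658361/187811 36019/14447 1724647/187811]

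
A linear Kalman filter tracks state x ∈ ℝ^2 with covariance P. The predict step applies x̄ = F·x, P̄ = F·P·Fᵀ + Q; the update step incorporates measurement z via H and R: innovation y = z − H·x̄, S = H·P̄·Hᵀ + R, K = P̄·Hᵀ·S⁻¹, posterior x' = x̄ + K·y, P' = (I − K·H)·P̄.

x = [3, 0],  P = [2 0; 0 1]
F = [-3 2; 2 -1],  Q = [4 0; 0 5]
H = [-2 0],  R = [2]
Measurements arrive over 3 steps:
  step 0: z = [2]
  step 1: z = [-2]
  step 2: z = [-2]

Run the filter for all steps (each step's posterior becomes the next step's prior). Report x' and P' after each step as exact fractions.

step 0: x' = [-61/53, 94/53], P' = [26/53 -14/53; -14/53 350/53]
step 1: x' = [83/77, -5184/4081], P' = [38/77 -18/77; -18/77 25331/4081]
step 2: x' = [270879/298525, 82182/298525], P' = [147222/298525 -69424/298525; -69424/298525 1852008/298525]

step 0: x̄ = F·x = [-9, 6]
step 0: P̄ = F·P·Fᵀ + Q = [26 -14; -14 14]
step 0: y = z − H·x̄ = [-16]
step 0: S = H·P̄·Hᵀ + R = [106]
step 0: K = P̄·Hᵀ·S⁻¹ = [-26/53; 14/53]
step 0: x' = x̄ + K·y = [-61/53, 94/53]
step 0: P' = (I − K·H)·P̄ = [26/53 -14/53; -14/53 350/53]
step 1: x̄ = F·x = [7, -216/53]
step 1: P̄ = F·P·Fᵀ + Q = [38 -18; -18 775/53]
step 1: y = z − H·x̄ = [12]
step 1: S = H·P̄·Hᵀ + R = [154]
step 1: K = P̄·Hᵀ·S⁻¹ = [-38/77; 18/77]
step 1: x' = x̄ + K·y = [83/77, -5184/4081]
step 1: P' = (I − K·H)·P̄ = [38/77 -18/77; -18/77 25331/4081]
step 2: x̄ = F·x = [-23565/4081, 13982/4081]
step 2: P̄ = F·P·Fᵀ + Q = [147222/4081 -69424/4081; -69424/4081 57608/4081]
step 2: y = z − H·x̄ = [-55292/4081]
step 2: S = H·P̄·Hᵀ + R = [597050/4081]
step 2: K = P̄·Hᵀ·S⁻¹ = [-147222/298525; 69424/298525]
step 2: x' = x̄ + K·y = [270879/298525, 82182/298525]
step 2: P' = (I − K·H)·P̄ = [147222/298525 -69424/298525; -69424/298525 1852008/298525]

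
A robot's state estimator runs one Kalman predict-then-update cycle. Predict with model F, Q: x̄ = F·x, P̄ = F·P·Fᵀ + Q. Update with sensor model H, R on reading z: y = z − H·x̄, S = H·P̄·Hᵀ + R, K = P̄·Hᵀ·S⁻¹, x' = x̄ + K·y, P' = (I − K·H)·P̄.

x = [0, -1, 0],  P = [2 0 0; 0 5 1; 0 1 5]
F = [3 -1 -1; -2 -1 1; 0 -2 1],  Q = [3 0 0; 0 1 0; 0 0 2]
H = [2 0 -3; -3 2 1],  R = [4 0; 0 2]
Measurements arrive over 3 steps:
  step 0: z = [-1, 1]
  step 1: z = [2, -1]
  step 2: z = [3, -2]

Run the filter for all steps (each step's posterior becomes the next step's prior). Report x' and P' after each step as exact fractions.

step 0: x' = [3626/14975, 8537/14975, 8137/14975], P' = [40098/14975 38826/14975 31776/14975; 38826/14975 134561/44925 86236/44925; 31776/14975 86236/44925 92636/44925]
step 1: x' = [-27148573/76075663, -46793203/76075663, -66238946/76075663], P' = [121592930/76075663 122627326/76075663 89123920/76075663; 122627326/76075663 322484973/152151326 79829644/76075663; 89123920/76075663 79829644/76075663 93049132/76075663]
step 2: x' = [67786429031/120722060159, 22315822433/362166180477, -189952696409/362166180477], P' = [192374694018/120722060159 192505638974/120722060159 141915553936/120722060159; 192505638974/120722060159 753372469808/362166180477 379794158884/362166180477; 141915553936/120722060159 379794158884/362166180477 445370014436/362166180477]

step 0: x̄ = F·x = [1, 1, 2]
step 0: P̄ = F·P·Fᵀ + Q = [33 -12 6; -12 17 12; 6 12 23]
step 0: y = z − H·x̄ = [3, 0]
step 0: S = H·P̄·Hᵀ + R = [271 -321; -321 546]
step 0: K = P̄·Hᵀ·S⁻¹ = [-3783/14975 -5433/14975; -2146/14975 2962/44925; -7271/14975 -10438/44925]
step 0: x' = x̄ + K·y = [3626/14975, 8537/14975, 8137/14975]
step 0: P' = (I − K·H)·P̄ = [40098/14975 38826/14975 31776/14975; 38826/14975 134561/44925 86236/44925; 31776/14975 86236/44925 92636/44925]
step 1: x̄ = F·x = [-5796/14975, -7652/14975, -8937/14975]
step 1: P̄ = F·P·Fᵀ + Q = [115418/14975 -106559/14975 -50054/14975; -106559/14975 665426/44925 126102/14975; -50054/14975 126102/14975 125262/14975]
step 1: y = z − H·x̄ = [14731/14975, -8122/14975]
step 1: S = H·P̄·Hᵀ + R = [2249578/14975 -2801736/14975; -2801736/14975 12493946/44925]
step 1: K = P̄·Hᵀ·S⁻¹ = [-355675/4475039 -15200109/76075663; 84790/4475039 34432639/152151326; -1483817/4475039 -7331670/76075663]
step 1: x' = x̄ + K·y = [-27148573/76075663, -46793203/76075663, -66238946/76075663]
step 1: P' = (I − K·H)·P̄ = [121592930/76075663 122627326/76075663 89123920/76075663; 122627326/76075663 322484973/152151326 79829644/76075663; 89123920/76075663 79829644/76075663 93049132/76075663]
step 2: x̄ = F·x = [31586430/76075663, 34851403/76075663, 27347460/76075663]
step 2: P̄ = F·P·Fᵀ + Q = [932013579/152151326 -676743903/152151326 -159126711/76075663; -676743903/152151326 1582186675/152151326 488306637/76075663; -159126711/76075663 488306637/76075663 570851828/76075663]
step 2: y = z − H·x̄ = [247096509/76075663, -154442302/76075663]
step 2: S = H·P̄·Hᵀ + R = [9215516794/76075663 -10542317670/76075663; -10542317670/76075663 30099775683/152151326]
step 2: K = P̄·Hᵀ·S⁻¹ = [-10249318443/120722060159 -25098625085/120722060159; 1304279766/120722060159 76994173867/362166180477; -40384726641/120722060159 -36140826610/362166180477]
step 2: x' = x̄ + K·y = [67786429031/120722060159, 22315822433/362166180477, -189952696409/362166180477]
step 2: P' = (I − K·H)·P̄ = [192374694018/120722060159 192505638974/120722060159 141915553936/120722060159; 192505638974/120722060159 753372469808/362166180477 379794158884/362166180477; 141915553936/120722060159 379794158884/362166180477 445370014436/362166180477]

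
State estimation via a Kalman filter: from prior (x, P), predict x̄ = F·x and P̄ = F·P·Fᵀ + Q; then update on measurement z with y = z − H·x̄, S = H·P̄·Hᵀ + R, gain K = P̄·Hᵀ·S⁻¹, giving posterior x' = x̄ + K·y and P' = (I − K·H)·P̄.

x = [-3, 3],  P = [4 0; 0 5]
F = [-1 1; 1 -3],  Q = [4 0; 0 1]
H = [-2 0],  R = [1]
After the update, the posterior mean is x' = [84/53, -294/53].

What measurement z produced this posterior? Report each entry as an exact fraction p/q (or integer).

x̄ = F·x = [6, -12]
P̄ = F·P·Fᵀ + Q = [13 -19; -19 50]
S = H·P̄·Hᵀ + R = [53]
K = P̄·Hᵀ·S⁻¹ = [-26/53; 38/53]
x' − x̄ = [-234/53, 342/53] = K·y
y = (KᵀK)⁻¹·Kᵀ·(x' − x̄) = [9]
z = y + H·x̄ = [9] + [-12] = [-3]

z = [-3]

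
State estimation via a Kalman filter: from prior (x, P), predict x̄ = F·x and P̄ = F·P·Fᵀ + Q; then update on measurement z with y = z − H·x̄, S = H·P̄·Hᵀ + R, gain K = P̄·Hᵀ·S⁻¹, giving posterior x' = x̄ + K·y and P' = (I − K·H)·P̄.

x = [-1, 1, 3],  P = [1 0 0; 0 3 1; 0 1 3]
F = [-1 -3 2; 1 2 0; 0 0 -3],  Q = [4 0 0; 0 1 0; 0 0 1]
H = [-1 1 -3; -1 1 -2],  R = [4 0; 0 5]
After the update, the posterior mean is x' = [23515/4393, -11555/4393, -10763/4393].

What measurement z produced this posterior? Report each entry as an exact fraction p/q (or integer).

x̄ = F·x = [4, 1, -9]
P̄ = F·P·Fᵀ + Q = [32 -15 -9; -15 14 -6; -9 -6 28]
S = H·P̄·Hᵀ + R = [314 229; 229 181]
K = P̄·Hᵀ·S⁻¹ = [3021/4393 -4526/4393; -882/4393 2111/4393; -2524/4393 1907/4393]
x' − x̄ = [5943/4393, -15948/4393, 28774/4393] = K·y
y = (KᵀK)⁻¹·Kᵀ·(x' − x̄) = [-25, -18]
z = y + H·x̄ = [-25, -18] + [24, 15] = [-1, -3]

z = [-1, -3]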